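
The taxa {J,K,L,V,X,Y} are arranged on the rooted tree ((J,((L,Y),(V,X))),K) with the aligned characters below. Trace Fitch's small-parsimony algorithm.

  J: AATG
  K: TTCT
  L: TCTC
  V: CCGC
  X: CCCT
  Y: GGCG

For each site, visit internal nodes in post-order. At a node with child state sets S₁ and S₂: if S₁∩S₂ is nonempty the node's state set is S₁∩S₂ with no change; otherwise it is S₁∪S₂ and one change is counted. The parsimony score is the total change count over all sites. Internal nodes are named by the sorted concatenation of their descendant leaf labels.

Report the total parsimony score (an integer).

[col 0] LY: children L:{T}, Y:{G} ∪→ {G,T}; cost 1
[col 0] VX: children V:{C}, X:{C} ∩→ {C}; cost 0
[col 0] LVXY: children LY:{G,T}, VX:{C} ∪→ {C,G,T}; cost 1
[col 0] JLVXY: children J:{A}, LVXY:{C,G,T} ∪→ {A,C,G,T}; cost 1
[col 0] JKLVXY: children JLVXY:{A,C,G,T}, K:{T} ∩→ {T}; cost 0
[col 1] LY: children L:{C}, Y:{G} ∪→ {C,G}; cost 1
[col 1] VX: children V:{C}, X:{C} ∩→ {C}; cost 0
[col 1] LVXY: children LY:{C,G}, VX:{C} ∩→ {C}; cost 0
[col 1] JLVXY: children J:{A}, LVXY:{C} ∪→ {A,C}; cost 1
[col 1] JKLVXY: children JLVXY:{A,C}, K:{T} ∪→ {A,C,T}; cost 1
[col 2] LY: children L:{T}, Y:{C} ∪→ {C,T}; cost 1
[col 2] VX: children V:{G}, X:{C} ∪→ {C,G}; cost 1
[col 2] LVXY: children LY:{C,T}, VX:{C,G} ∩→ {C}; cost 0
[col 2] JLVXY: children J:{T}, LVXY:{C} ∪→ {C,T}; cost 1
[col 2] JKLVXY: children JLVXY:{C,T}, K:{C} ∩→ {C}; cost 0
[col 3] LY: children L:{C}, Y:{G} ∪→ {C,G}; cost 1
[col 3] VX: children V:{C}, X:{T} ∪→ {C,T}; cost 1
[col 3] LVXY: children LY:{C,G}, VX:{C,T} ∩→ {C}; cost 0
[col 3] JLVXY: children J:{G}, LVXY:{C} ∪→ {C,G}; cost 1
[col 3] JKLVXY: children JLVXY:{C,G}, K:{T} ∪→ {C,G,T}; cost 1
per-site changes: [3, 3, 3, 4]; total = 13

13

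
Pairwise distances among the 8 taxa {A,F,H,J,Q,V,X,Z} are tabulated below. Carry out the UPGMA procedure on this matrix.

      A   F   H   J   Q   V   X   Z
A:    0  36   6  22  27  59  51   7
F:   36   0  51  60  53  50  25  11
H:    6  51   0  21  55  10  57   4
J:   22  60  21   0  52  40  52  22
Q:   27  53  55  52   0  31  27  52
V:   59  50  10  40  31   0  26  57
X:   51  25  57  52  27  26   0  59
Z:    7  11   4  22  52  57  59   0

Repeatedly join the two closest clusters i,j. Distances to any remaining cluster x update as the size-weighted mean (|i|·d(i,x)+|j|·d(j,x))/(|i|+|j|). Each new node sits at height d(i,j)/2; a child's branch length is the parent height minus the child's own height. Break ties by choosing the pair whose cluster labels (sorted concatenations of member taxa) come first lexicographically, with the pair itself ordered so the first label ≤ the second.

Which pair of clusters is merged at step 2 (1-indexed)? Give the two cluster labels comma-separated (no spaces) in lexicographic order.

step 1: merge (H,Z) at d=4; branch lengths H→2, Z→2; new cluster HZ
  updated: d(A,HZ)=13/2, d(F,HZ)=31, d(HZ,J)=43/2, d(HZ,Q)=107/2, d(HZ,V)=67/2, d(HZ,X)=58
step 2: merge (A,HZ) at d=13/2; branch lengths A→13/4, HZ→5/4; new cluster AHZ
  updated: d(AHZ,F)=98/3, d(AHZ,J)=65/3, d(AHZ,Q)=134/3, d(AHZ,V)=42, d(AHZ,X)=167/3
step 3: merge (AHZ,J) at d=65/3; branch lengths AHZ→91/12, J→65/6; new cluster AHJZ
  updated: d(AHJZ,F)=79/2, d(AHJZ,Q)=93/2, d(AHJZ,V)=83/2, d(AHJZ,X)=219/4
step 4: merge (F,X) at d=25; branch lengths F→25/2, X→25/2; new cluster FX
  updated: d(AHJZ,FX)=377/8, d(FX,Q)=40, d(FX,V)=38
step 5: merge (Q,V) at d=31; branch lengths Q→31/2, V→31/2; new cluster QV
  updated: d(AHJZ,QV)=44, d(FX,QV)=39
step 6: merge (FX,QV) at d=39; branch lengths FX→7, QV→4; new cluster FQVX
  updated: d(AHJZ,FQVX)=729/16
step 7: merge (AHJZ,FQVX) at d=729/16; branch lengths AHJZ→1147/96, FQVX→105/32; new cluster AFHJQVXZ
final tree: (((A:13/4,(H:2,Z:2):5/4):91/12,J:65/6):1147/96,((F:25/2,X:25/2):7,(Q:31/2,V:31/2):4):105/32)
total length: 5239/48

A,HZ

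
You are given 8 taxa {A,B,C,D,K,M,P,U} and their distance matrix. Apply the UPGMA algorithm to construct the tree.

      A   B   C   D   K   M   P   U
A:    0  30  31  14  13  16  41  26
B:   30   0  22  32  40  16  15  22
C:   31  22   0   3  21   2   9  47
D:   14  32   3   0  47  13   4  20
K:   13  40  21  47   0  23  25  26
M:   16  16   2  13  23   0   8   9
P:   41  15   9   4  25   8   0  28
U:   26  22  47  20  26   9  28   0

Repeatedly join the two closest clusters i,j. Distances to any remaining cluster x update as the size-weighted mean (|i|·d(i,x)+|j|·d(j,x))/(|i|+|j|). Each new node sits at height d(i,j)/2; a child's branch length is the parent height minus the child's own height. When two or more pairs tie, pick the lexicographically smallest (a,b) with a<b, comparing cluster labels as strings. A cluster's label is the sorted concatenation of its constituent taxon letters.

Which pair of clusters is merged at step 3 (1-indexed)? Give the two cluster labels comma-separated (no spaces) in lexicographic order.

CM,DP

step 1: merge (C,M) at d=2; branch lengths C→1, M→1; new cluster CM
  updated: d(A,CM)=47/2, d(B,CM)=19, d(CM,D)=8, d(CM,K)=22, d(CM,P)=17/2, d(CM,U)=28
step 2: merge (D,P) at d=4; branch lengths D→2, P→2; new cluster DP
  updated: d(A,DP)=55/2, d(B,DP)=47/2, d(CM,DP)=33/4, d(DP,K)=36, d(DP,U)=24
step 3: merge (CM,DP) at d=33/4; branch lengths CM→25/8, DP→17/8; new cluster CDMP
  updated: d(A,CDMP)=51/2, d(B,CDMP)=85/4, d(CDMP,K)=29, d(CDMP,U)=26
step 4: merge (A,K) at d=13; branch lengths A→13/2, K→13/2; new cluster AK
  updated: d(AK,B)=35, d(AK,CDMP)=109/4, d(AK,U)=26
step 5: merge (B,CDMP) at d=85/4; branch lengths B→85/8, CDMP→13/2; new cluster BCDMP
  updated: d(AK,BCDMP)=144/5, d(BCDMP,U)=126/5
step 6: merge (BCDMP,U) at d=126/5; branch lengths BCDMP→79/40, U→63/5; new cluster BCDMPU
  updated: d(AK,BCDMPU)=85/3
step 7: merge (AK,BCDMPU) at d=85/3; branch lengths AK→23/3, BCDMPU→47/30; new cluster ABCDKMPU
final tree: ((A:13/2,K:13/2):23/3,((B:85/8,((C:1,M:1):25/8,(D:2,P:2):17/8):13/2):79/40,U:63/5):47/30)
total length: 3911/60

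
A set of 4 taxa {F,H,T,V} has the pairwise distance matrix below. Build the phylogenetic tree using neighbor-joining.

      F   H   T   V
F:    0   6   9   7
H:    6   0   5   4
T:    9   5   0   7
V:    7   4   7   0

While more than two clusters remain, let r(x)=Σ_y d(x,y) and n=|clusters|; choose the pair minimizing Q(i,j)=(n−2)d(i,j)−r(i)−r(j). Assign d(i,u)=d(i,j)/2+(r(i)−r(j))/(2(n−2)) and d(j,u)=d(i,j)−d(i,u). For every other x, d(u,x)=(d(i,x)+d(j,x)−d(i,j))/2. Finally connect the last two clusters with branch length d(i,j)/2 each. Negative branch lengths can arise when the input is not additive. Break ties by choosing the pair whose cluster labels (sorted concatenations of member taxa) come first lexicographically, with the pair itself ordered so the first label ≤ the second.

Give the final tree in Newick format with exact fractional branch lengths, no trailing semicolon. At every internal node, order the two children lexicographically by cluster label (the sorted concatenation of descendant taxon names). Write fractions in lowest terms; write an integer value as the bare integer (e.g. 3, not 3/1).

iteration 1: select F,V (d=7, Q=-26); attach at lengths (9/2, 5/2); label the merged cluster FV
  updated: d(FV,H)=3/2, d(FV,T)=9/2
iteration 2: select FV,H (d=3/2, Q=-11); attach at lengths (1/2, 1); label the merged cluster FHV
  updated: d(FHV,T)=4
iteration 3: select FHV,T (d=4); attach at lengths (2, 2); label the merged cluster FHTV
final tree: (((F:9/2,V:5/2):1/2,H:1):2,T:2)
total length: 25/2

(((F:9/2,V:5/2):1/2,H:1):2,T:2)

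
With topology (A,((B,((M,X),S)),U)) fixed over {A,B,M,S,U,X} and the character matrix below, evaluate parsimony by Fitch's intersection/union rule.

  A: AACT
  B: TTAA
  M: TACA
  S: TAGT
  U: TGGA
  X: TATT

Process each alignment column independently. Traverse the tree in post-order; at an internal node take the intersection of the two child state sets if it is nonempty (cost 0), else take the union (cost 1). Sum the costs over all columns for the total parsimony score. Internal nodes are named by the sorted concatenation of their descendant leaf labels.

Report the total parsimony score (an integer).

10

MX@0: {T} ∩ {T} = {T} (intersection, +0)
MSX@0: {T} ∩ {T} = {T} (intersection, +0)
BMSX@0: {T} ∩ {T} = {T} (intersection, +0)
BMSUX@0: {T} ∩ {T} = {T} (intersection, +0)
ABMSUX@0: {A} ∪ {T} = {A,T} (union, +1)
MX@1: {A} ∩ {A} = {A} (intersection, +0)
MSX@1: {A} ∩ {A} = {A} (intersection, +0)
BMSX@1: {T} ∪ {A} = {A,T} (union, +1)
BMSUX@1: {A,T} ∪ {G} = {A,G,T} (union, +1)
ABMSUX@1: {A} ∩ {A,G,T} = {A} (intersection, +0)
MX@2: {C} ∪ {T} = {C,T} (union, +1)
MSX@2: {C,T} ∪ {G} = {C,G,T} (union, +1)
BMSX@2: {A} ∪ {C,G,T} = {A,C,G,T} (union, +1)
BMSUX@2: {A,C,G,T} ∩ {G} = {G} (intersection, +0)
ABMSUX@2: {C} ∪ {G} = {C,G} (union, +1)
MX@3: {A} ∪ {T} = {A,T} (union, +1)
MSX@3: {A,T} ∩ {T} = {T} (intersection, +0)
BMSX@3: {A} ∪ {T} = {A,T} (union, +1)
BMSUX@3: {A,T} ∩ {A} = {A} (intersection, +0)
ABMSUX@3: {T} ∪ {A} = {A,T} (union, +1)
per-site changes: [1, 2, 4, 3]; total = 10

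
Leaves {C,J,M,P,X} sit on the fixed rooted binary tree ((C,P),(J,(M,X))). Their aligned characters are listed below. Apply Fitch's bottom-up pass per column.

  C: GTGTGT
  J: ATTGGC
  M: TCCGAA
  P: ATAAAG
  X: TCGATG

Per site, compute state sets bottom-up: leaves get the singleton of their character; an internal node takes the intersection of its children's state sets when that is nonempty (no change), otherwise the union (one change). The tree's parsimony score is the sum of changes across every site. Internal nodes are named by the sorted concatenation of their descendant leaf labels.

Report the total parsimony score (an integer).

CP@0: {G} ∪ {A} = {A,G} (union, +1)
MX@0: {T} ∩ {T} = {T} (intersection, +0)
JMX@0: {A} ∪ {T} = {A,T} (union, +1)
CJMPX@0: {A,G} ∩ {A,T} = {A} (intersection, +0)
CP@1: {T} ∩ {T} = {T} (intersection, +0)
MX@1: {C} ∩ {C} = {C} (intersection, +0)
JMX@1: {T} ∪ {C} = {C,T} (union, +1)
CJMPX@1: {T} ∩ {C,T} = {T} (intersection, +0)
CP@2: {G} ∪ {A} = {A,G} (union, +1)
MX@2: {C} ∪ {G} = {C,G} (union, +1)
JMX@2: {T} ∪ {C,G} = {C,G,T} (union, +1)
CJMPX@2: {A,G} ∩ {C,G,T} = {G} (intersection, +0)
CP@3: {T} ∪ {A} = {A,T} (union, +1)
MX@3: {G} ∪ {A} = {A,G} (union, +1)
JMX@3: {G} ∩ {A,G} = {G} (intersection, +0)
CJMPX@3: {A,T} ∪ {G} = {A,G,T} (union, +1)
CP@4: {G} ∪ {A} = {A,G} (union, +1)
MX@4: {A} ∪ {T} = {A,T} (union, +1)
JMX@4: {G} ∪ {A,T} = {A,G,T} (union, +1)
CJMPX@4: {A,G} ∩ {A,G,T} = {A,G} (intersection, +0)
CP@5: {T} ∪ {G} = {G,T} (union, +1)
MX@5: {A} ∪ {G} = {A,G} (union, +1)
JMX@5: {C} ∪ {A,G} = {A,C,G} (union, +1)
CJMPX@5: {G,T} ∩ {A,C,G} = {G} (intersection, +0)
per-site changes: [2, 1, 3, 3, 3, 3]; total = 15

15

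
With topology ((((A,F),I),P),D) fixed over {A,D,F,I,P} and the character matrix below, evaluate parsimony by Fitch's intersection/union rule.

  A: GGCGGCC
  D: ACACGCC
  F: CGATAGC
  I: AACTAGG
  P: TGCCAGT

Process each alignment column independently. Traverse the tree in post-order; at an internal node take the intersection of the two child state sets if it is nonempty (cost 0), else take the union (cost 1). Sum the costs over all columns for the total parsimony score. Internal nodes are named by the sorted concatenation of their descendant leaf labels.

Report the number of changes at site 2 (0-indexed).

[col 0] AF: children A:{G}, F:{C} ∪→ {C,G}; cost 1
[col 0] AFI: children AF:{C,G}, I:{A} ∪→ {A,C,G}; cost 1
[col 0] AFIP: children AFI:{A,C,G}, P:{T} ∪→ {A,C,G,T}; cost 1
[col 0] ADFIP: children AFIP:{A,C,G,T}, D:{A} ∩→ {A}; cost 0
[col 1] AF: children A:{G}, F:{G} ∩→ {G}; cost 0
[col 1] AFI: children AF:{G}, I:{A} ∪→ {A,G}; cost 1
[col 1] AFIP: children AFI:{A,G}, P:{G} ∩→ {G}; cost 0
[col 1] ADFIP: children AFIP:{G}, D:{C} ∪→ {C,G}; cost 1
[col 2] AF: children A:{C}, F:{A} ∪→ {A,C}; cost 1
[col 2] AFI: children AF:{A,C}, I:{C} ∩→ {C}; cost 0
[col 2] AFIP: children AFI:{C}, P:{C} ∩→ {C}; cost 0
[col 2] ADFIP: children AFIP:{C}, D:{A} ∪→ {A,C}; cost 1
[col 3] AF: children A:{G}, F:{T} ∪→ {G,T}; cost 1
[col 3] AFI: children AF:{G,T}, I:{T} ∩→ {T}; cost 0
[col 3] AFIP: children AFI:{T}, P:{C} ∪→ {C,T}; cost 1
[col 3] ADFIP: children AFIP:{C,T}, D:{C} ∩→ {C}; cost 0
[col 4] AF: children A:{G}, F:{A} ∪→ {A,G}; cost 1
[col 4] AFI: children AF:{A,G}, I:{A} ∩→ {A}; cost 0
[col 4] AFIP: children AFI:{A}, P:{A} ∩→ {A}; cost 0
[col 4] ADFIP: children AFIP:{A}, D:{G} ∪→ {A,G}; cost 1
[col 5] AF: children A:{C}, F:{G} ∪→ {C,G}; cost 1
[col 5] AFI: children AF:{C,G}, I:{G} ∩→ {G}; cost 0
[col 5] AFIP: children AFI:{G}, P:{G} ∩→ {G}; cost 0
[col 5] ADFIP: children AFIP:{G}, D:{C} ∪→ {C,G}; cost 1
[col 6] AF: children A:{C}, F:{C} ∩→ {C}; cost 0
[col 6] AFI: children AF:{C}, I:{G} ∪→ {C,G}; cost 1
[col 6] AFIP: children AFI:{C,G}, P:{T} ∪→ {C,G,T}; cost 1
[col 6] ADFIP: children AFIP:{C,G,T}, D:{C} ∩→ {C}; cost 0
per-site changes: [3, 2, 2, 2, 2, 2, 2]; total = 15

2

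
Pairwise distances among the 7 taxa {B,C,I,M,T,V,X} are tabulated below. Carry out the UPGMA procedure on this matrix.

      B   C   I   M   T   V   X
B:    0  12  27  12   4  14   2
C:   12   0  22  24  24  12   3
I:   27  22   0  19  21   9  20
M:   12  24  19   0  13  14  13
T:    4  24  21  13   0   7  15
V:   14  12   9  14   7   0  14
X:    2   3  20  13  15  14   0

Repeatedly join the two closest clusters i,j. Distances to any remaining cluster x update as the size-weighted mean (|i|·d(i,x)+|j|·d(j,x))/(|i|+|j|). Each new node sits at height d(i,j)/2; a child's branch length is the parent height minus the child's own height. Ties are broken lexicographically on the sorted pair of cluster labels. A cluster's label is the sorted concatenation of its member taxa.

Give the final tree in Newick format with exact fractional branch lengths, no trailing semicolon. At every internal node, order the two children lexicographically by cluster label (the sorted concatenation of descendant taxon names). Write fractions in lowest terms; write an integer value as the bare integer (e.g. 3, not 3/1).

step 1: merge (B,X) at d=2; branch lengths B→1, X→1; new cluster BX
  updated: d(BX,C)=15/2, d(BX,I)=47/2, d(BX,M)=25/2, d(BX,T)=19/2, d(BX,V)=14
step 2: merge (T,V) at d=7; branch lengths T→7/2, V→7/2; new cluster TV
  updated: d(BX,TV)=47/4, d(C,TV)=18, d(I,TV)=15, d(M,TV)=27/2
step 3: merge (BX,C) at d=15/2; branch lengths BX→11/4, C→15/4; new cluster BCX
  updated: d(BCX,I)=23, d(BCX,M)=49/3, d(BCX,TV)=83/6
step 4: merge (M,TV) at d=27/2; branch lengths M→27/4, TV→13/4; new cluster MTV
  updated: d(BCX,MTV)=44/3, d(I,MTV)=49/3
step 5: merge (BCX,MTV) at d=44/3; branch lengths BCX→43/12, MTV→7/12; new cluster BCMTVX
  updated: d(BCMTVX,I)=59/3
step 6: merge (BCMTVX,I) at d=59/3; branch lengths BCMTVX→5/2, I→59/6; new cluster BCIMTVX
final tree: ((((B:1,X:1):11/4,C:15/4):43/12,(M:27/4,(T:7/2,V:7/2):13/4):7/12):5/2,I:59/6)
total length: 42

((((B:1,X:1):11/4,C:15/4):43/12,(M:27/4,(T:7/2,V:7/2):13/4):7/12):5/2,I:59/6)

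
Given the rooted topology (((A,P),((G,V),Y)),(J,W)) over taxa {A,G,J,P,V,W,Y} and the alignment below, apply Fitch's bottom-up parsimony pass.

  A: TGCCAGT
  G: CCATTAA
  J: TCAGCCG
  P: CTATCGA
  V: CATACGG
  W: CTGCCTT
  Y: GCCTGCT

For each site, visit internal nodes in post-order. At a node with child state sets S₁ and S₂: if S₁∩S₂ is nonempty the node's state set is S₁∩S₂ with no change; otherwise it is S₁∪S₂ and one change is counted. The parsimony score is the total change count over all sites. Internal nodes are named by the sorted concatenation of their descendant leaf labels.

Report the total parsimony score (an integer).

26

[col 0] AP: children A:{T}, P:{C} ∪→ {C,T}; cost 1
[col 0] GV: children G:{C}, V:{C} ∩→ {C}; cost 0
[col 0] GVY: children GV:{C}, Y:{G} ∪→ {C,G}; cost 1
[col 0] AGPVY: children AP:{C,T}, GVY:{C,G} ∩→ {C}; cost 0
[col 0] JW: children J:{T}, W:{C} ∪→ {C,T}; cost 1
[col 0] AGJPVWY: children AGPVY:{C}, JW:{C,T} ∩→ {C}; cost 0
[col 1] AP: children A:{G}, P:{T} ∪→ {G,T}; cost 1
[col 1] GV: children G:{C}, V:{A} ∪→ {A,C}; cost 1
[col 1] GVY: children GV:{A,C}, Y:{C} ∩→ {C}; cost 0
[col 1] AGPVY: children AP:{G,T}, GVY:{C} ∪→ {C,G,T}; cost 1
[col 1] JW: children J:{C}, W:{T} ∪→ {C,T}; cost 1
[col 1] AGJPVWY: children AGPVY:{C,G,T}, JW:{C,T} ∩→ {C,T}; cost 0
[col 2] AP: children A:{C}, P:{A} ∪→ {A,C}; cost 1
[col 2] GV: children G:{A}, V:{T} ∪→ {A,T}; cost 1
[col 2] GVY: children GV:{A,T}, Y:{C} ∪→ {A,C,T}; cost 1
[col 2] AGPVY: children AP:{A,C}, GVY:{A,C,T} ∩→ {A,C}; cost 0
[col 2] JW: children J:{A}, W:{G} ∪→ {A,G}; cost 1
[col 2] AGJPVWY: children AGPVY:{A,C}, JW:{A,G} ∩→ {A}; cost 0
[col 3] AP: children A:{C}, P:{T} ∪→ {C,T}; cost 1
[col 3] GV: children G:{T}, V:{A} ∪→ {A,T}; cost 1
[col 3] GVY: children GV:{A,T}, Y:{T} ∩→ {T}; cost 0
[col 3] AGPVY: children AP:{C,T}, GVY:{T} ∩→ {T}; cost 0
[col 3] JW: children J:{G}, W:{C} ∪→ {C,G}; cost 1
[col 3] AGJPVWY: children AGPVY:{T}, JW:{C,G} ∪→ {C,G,T}; cost 1
[col 4] AP: children A:{A}, P:{C} ∪→ {A,C}; cost 1
[col 4] GV: children G:{T}, V:{C} ∪→ {C,T}; cost 1
[col 4] GVY: children GV:{C,T}, Y:{G} ∪→ {C,G,T}; cost 1
[col 4] AGPVY: children AP:{A,C}, GVY:{C,G,T} ∩→ {C}; cost 0
[col 4] JW: children J:{C}, W:{C} ∩→ {C}; cost 0
[col 4] AGJPVWY: children AGPVY:{C}, JW:{C} ∩→ {C}; cost 0
[col 5] AP: children A:{G}, P:{G} ∩→ {G}; cost 0
[col 5] GV: children G:{A}, V:{G} ∪→ {A,G}; cost 1
[col 5] GVY: children GV:{A,G}, Y:{C} ∪→ {A,C,G}; cost 1
[col 5] AGPVY: children AP:{G}, GVY:{A,C,G} ∩→ {G}; cost 0
[col 5] JW: children J:{C}, W:{T} ∪→ {C,T}; cost 1
[col 5] AGJPVWY: children AGPVY:{G}, JW:{C,T} ∪→ {C,G,T}; cost 1
[col 6] AP: children A:{T}, P:{A} ∪→ {A,T}; cost 1
[col 6] GV: children G:{A}, V:{G} ∪→ {A,G}; cost 1
[col 6] GVY: children GV:{A,G}, Y:{T} ∪→ {A,G,T}; cost 1
[col 6] AGPVY: children AP:{A,T}, GVY:{A,G,T} ∩→ {A,T}; cost 0
[col 6] JW: children J:{G}, W:{T} ∪→ {G,T}; cost 1
[col 6] AGJPVWY: children AGPVY:{A,T}, JW:{G,T} ∩→ {T}; cost 0
per-site changes: [3, 4, 4, 4, 3, 4, 4]; total = 26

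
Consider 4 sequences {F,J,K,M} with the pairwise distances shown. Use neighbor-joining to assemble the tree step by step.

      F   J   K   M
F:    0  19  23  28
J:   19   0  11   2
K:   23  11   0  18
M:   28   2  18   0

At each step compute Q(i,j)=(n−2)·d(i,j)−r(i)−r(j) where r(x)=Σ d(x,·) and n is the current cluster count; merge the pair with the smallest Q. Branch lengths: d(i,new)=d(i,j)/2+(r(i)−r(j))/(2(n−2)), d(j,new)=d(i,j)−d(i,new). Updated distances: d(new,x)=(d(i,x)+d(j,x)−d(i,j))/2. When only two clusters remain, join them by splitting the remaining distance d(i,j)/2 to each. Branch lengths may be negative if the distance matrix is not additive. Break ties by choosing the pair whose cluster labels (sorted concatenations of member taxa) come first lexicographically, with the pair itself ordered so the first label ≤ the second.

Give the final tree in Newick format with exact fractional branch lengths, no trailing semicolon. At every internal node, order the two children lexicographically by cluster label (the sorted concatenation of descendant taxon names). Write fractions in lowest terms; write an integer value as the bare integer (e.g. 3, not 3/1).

1. join F+K (d=23, Q=-76) ⇒ FK; edges |F|=16, |K|=7
  updated: d(FK,J)=7/2, d(FK,M)=23/2
2. join FK+J (d=7/2, Q=-17) ⇒ FJK; edges |FK|=13/2, |J|=-3
  updated: d(FJK,M)=5
3. join FJK+M (d=5) ⇒ FJKM; edges |FJK|=5/2, |M|=5/2
final tree: (((F:16,K:7):13/2,J:-3):5/2,M:5/2)
total length: 63/2

(((F:16,K:7):13/2,J:-3):5/2,M:5/2)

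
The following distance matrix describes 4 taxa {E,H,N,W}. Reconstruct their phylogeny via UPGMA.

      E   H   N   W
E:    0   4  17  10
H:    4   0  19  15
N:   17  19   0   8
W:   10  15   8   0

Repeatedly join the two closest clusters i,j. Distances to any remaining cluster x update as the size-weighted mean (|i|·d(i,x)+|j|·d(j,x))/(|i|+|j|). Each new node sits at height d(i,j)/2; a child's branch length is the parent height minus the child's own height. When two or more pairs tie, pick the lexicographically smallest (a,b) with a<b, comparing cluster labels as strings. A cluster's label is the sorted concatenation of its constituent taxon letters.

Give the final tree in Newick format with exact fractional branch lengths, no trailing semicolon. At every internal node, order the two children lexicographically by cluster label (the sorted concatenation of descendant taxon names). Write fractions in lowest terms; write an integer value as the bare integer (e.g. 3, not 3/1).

1. join E+H (d=4) ⇒ EH; edges |E|=2, |H|=2
  updated: d(EH,N)=18, d(EH,W)=25/2
2. join N+W (d=8) ⇒ NW; edges |N|=4, |W|=4
  updated: d(EH,NW)=61/4
3. join EH+NW (d=61/4) ⇒ EHNW; edges |EH|=45/8, |NW|=29/8
final tree: ((E:2,H:2):45/8,(N:4,W:4):29/8)
total length: 85/4

((E:2,H:2):45/8,(N:4,W:4):29/8)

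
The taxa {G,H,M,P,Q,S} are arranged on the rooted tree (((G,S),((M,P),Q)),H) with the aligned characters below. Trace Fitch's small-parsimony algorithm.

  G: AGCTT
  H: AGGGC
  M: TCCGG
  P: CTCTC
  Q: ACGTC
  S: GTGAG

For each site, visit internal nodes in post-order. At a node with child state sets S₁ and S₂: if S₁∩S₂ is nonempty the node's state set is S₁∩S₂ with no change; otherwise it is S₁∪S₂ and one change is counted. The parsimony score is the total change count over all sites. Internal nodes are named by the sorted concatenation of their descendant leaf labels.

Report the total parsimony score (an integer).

GS@0: {A} ∪ {G} = {A,G} (union, +1)
MP@0: {T} ∪ {C} = {C,T} (union, +1)
MPQ@0: {C,T} ∪ {A} = {A,C,T} (union, +1)
GMPQS@0: {A,G} ∩ {A,C,T} = {A} (intersection, +0)
GHMPQS@0: {A} ∩ {A} = {A} (intersection, +0)
GS@1: {G} ∪ {T} = {G,T} (union, +1)
MP@1: {C} ∪ {T} = {C,T} (union, +1)
MPQ@1: {C,T} ∩ {C} = {C} (intersection, +0)
GMPQS@1: {G,T} ∪ {C} = {C,G,T} (union, +1)
GHMPQS@1: {C,G,T} ∩ {G} = {G} (intersection, +0)
GS@2: {C} ∪ {G} = {C,G} (union, +1)
MP@2: {C} ∩ {C} = {C} (intersection, +0)
MPQ@2: {C} ∪ {G} = {C,G} (union, +1)
GMPQS@2: {C,G} ∩ {C,G} = {C,G} (intersection, +0)
GHMPQS@2: {C,G} ∩ {G} = {G} (intersection, +0)
GS@3: {T} ∪ {A} = {A,T} (union, +1)
MP@3: {G} ∪ {T} = {G,T} (union, +1)
MPQ@3: {G,T} ∩ {T} = {T} (intersection, +0)
GMPQS@3: {A,T} ∩ {T} = {T} (intersection, +0)
GHMPQS@3: {T} ∪ {G} = {G,T} (union, +1)
GS@4: {T} ∪ {G} = {G,T} (union, +1)
MP@4: {G} ∪ {C} = {C,G} (union, +1)
MPQ@4: {C,G} ∩ {C} = {C} (intersection, +0)
GMPQS@4: {G,T} ∪ {C} = {C,G,T} (union, +1)
GHMPQS@4: {C,G,T} ∩ {C} = {C} (intersection, +0)
per-site changes: [3, 3, 2, 3, 3]; total = 14

14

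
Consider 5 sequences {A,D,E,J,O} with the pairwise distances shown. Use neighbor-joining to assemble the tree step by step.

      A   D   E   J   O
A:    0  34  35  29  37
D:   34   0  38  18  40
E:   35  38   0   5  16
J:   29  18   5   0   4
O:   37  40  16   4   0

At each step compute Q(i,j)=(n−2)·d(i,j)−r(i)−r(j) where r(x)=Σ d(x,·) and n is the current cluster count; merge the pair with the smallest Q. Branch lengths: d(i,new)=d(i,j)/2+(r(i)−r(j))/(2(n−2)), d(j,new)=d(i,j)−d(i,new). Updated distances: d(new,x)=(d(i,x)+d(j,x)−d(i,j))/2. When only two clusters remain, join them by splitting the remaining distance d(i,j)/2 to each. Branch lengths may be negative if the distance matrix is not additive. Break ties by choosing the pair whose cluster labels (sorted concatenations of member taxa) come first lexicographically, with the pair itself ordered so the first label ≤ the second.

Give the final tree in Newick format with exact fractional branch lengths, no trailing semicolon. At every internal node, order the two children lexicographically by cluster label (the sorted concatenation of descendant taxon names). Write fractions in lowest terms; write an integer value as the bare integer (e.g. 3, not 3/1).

1. join A+D (d=34, Q=-163) ⇒ AD; edges |A|=107/6, |D|=97/6
  updated: d(AD,E)=39/2, d(AD,J)=13/2, d(AD,O)=43/2
2. join AD+J (d=13/2, Q=-50) ⇒ ADJ; edges |AD|=45/4, |J|=-19/4
  updated: d(ADJ,E)=9, d(ADJ,O)=19/2
3. join ADJ+E (d=9, Q=-69/2) ⇒ ADEJ; edges |ADJ|=5/4, |E|=31/4
  updated: d(ADEJ,O)=33/4
4. join ADEJ+O (d=33/4) ⇒ ADEJO; edges |ADEJ|=33/8, |O|=33/8
final tree: ((((A:107/6,D:97/6):45/4,J:-19/4):5/4,E:31/4):33/8,O:33/8)
total length: 231/4

((((A:107/6,D:97/6):45/4,J:-19/4):5/4,E:31/4):33/8,O:33/8)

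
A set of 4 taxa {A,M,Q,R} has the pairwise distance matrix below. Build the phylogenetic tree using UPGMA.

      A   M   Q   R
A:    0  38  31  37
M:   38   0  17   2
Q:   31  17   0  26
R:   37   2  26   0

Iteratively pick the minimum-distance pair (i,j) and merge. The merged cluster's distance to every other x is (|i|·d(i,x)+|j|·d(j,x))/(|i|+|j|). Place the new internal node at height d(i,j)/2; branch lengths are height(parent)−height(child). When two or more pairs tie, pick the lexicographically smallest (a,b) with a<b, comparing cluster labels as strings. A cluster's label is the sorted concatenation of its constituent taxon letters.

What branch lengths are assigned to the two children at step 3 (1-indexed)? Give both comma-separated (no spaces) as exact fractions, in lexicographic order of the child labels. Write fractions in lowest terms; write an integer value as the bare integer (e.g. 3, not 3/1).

53/3,83/12

iteration 1: select M,R (d=2); attach at lengths (1, 1); label the merged cluster MR
  updated: d(A,MR)=75/2, d(MR,Q)=43/2
iteration 2: select MR,Q (d=43/2); attach at lengths (39/4, 43/4); label the merged cluster MQR
  updated: d(A,MQR)=106/3
iteration 3: select A,MQR (d=106/3); attach at lengths (53/3, 83/12); label the merged cluster AMQR
final tree: (A:53/3,((M:1,R:1):39/4,Q:43/4):83/12)
total length: 565/12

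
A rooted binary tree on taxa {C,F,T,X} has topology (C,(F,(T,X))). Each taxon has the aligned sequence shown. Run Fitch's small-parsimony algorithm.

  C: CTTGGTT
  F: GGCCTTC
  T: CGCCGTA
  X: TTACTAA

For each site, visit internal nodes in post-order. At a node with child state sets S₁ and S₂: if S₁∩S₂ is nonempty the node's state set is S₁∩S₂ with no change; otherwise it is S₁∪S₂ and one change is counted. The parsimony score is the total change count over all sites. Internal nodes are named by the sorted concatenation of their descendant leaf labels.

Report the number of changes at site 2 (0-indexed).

2

TX@0: {C} ∪ {T} = {C,T} (union, +1)
FTX@0: {G} ∪ {C,T} = {C,G,T} (union, +1)
CFTX@0: {C} ∩ {C,G,T} = {C} (intersection, +0)
TX@1: {G} ∪ {T} = {G,T} (union, +1)
FTX@1: {G} ∩ {G,T} = {G} (intersection, +0)
CFTX@1: {T} ∪ {G} = {G,T} (union, +1)
TX@2: {C} ∪ {A} = {A,C} (union, +1)
FTX@2: {C} ∩ {A,C} = {C} (intersection, +0)
CFTX@2: {T} ∪ {C} = {C,T} (union, +1)
TX@3: {C} ∩ {C} = {C} (intersection, +0)
FTX@3: {C} ∩ {C} = {C} (intersection, +0)
CFTX@3: {G} ∪ {C} = {C,G} (union, +1)
TX@4: {G} ∪ {T} = {G,T} (union, +1)
FTX@4: {T} ∩ {G,T} = {T} (intersection, +0)
CFTX@4: {G} ∪ {T} = {G,T} (union, +1)
TX@5: {T} ∪ {A} = {A,T} (union, +1)
FTX@5: {T} ∩ {A,T} = {T} (intersection, +0)
CFTX@5: {T} ∩ {T} = {T} (intersection, +0)
TX@6: {A} ∩ {A} = {A} (intersection, +0)
FTX@6: {C} ∪ {A} = {A,C} (union, +1)
CFTX@6: {T} ∪ {A,C} = {A,C,T} (union, +1)
per-site changes: [2, 2, 2, 1, 2, 1, 2]; total = 12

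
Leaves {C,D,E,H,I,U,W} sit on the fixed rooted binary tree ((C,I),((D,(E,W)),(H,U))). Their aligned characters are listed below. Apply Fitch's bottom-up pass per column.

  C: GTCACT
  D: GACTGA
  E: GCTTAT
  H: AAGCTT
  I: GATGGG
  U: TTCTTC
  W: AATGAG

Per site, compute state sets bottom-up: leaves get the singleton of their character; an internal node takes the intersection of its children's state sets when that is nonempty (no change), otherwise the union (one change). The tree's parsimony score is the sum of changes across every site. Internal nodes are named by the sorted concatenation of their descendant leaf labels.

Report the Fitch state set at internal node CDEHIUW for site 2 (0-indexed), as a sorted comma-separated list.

C

site 0, node CI: C={G} ∩ I={G} → {G} (+0)
site 0, node EW: E={G} ∪ W={A} → {A,G} (+1)
site 0, node DEW: D={G} ∩ EW={A,G} → {G} (+0)
site 0, node HU: H={A} ∪ U={T} → {A,T} (+1)
site 0, node DEHUW: DEW={G} ∪ HU={A,T} → {A,G,T} (+1)
site 0, node CDEHIUW: CI={G} ∩ DEHUW={A,G,T} → {G} (+0)
site 1, node CI: C={T} ∪ I={A} → {A,T} (+1)
site 1, node EW: E={C} ∪ W={A} → {A,C} (+1)
site 1, node DEW: D={A} ∩ EW={A,C} → {A} (+0)
site 1, node HU: H={A} ∪ U={T} → {A,T} (+1)
site 1, node DEHUW: DEW={A} ∩ HU={A,T} → {A} (+0)
site 1, node CDEHIUW: CI={A,T} ∩ DEHUW={A} → {A} (+0)
site 2, node CI: C={C} ∪ I={T} → {C,T} (+1)
site 2, node EW: E={T} ∩ W={T} → {T} (+0)
site 2, node DEW: D={C} ∪ EW={T} → {C,T} (+1)
site 2, node HU: H={G} ∪ U={C} → {C,G} (+1)
site 2, node DEHUW: DEW={C,T} ∩ HU={C,G} → {C} (+0)
site 2, node CDEHIUW: CI={C,T} ∩ DEHUW={C} → {C} (+0)
site 3, node CI: C={A} ∪ I={G} → {A,G} (+1)
site 3, node EW: E={T} ∪ W={G} → {G,T} (+1)
site 3, node DEW: D={T} ∩ EW={G,T} → {T} (+0)
site 3, node HU: H={C} ∪ U={T} → {C,T} (+1)
site 3, node DEHUW: DEW={T} ∩ HU={C,T} → {T} (+0)
site 3, node CDEHIUW: CI={A,G} ∪ DEHUW={T} → {A,G,T} (+1)
site 4, node CI: C={C} ∪ I={G} → {C,G} (+1)
site 4, node EW: E={A} ∩ W={A} → {A} (+0)
site 4, node DEW: D={G} ∪ EW={A} → {A,G} (+1)
site 4, node HU: H={T} ∩ U={T} → {T} (+0)
site 4, node DEHUW: DEW={A,G} ∪ HU={T} → {A,G,T} (+1)
site 4, node CDEHIUW: CI={C,G} ∩ DEHUW={A,G,T} → {G} (+0)
site 5, node CI: C={T} ∪ I={G} → {G,T} (+1)
site 5, node EW: E={T} ∪ W={G} → {G,T} (+1)
site 5, node DEW: D={A} ∪ EW={G,T} → {A,G,T} (+1)
site 5, node HU: H={T} ∪ U={C} → {C,T} (+1)
site 5, node DEHUW: DEW={A,G,T} ∩ HU={C,T} → {T} (+0)
site 5, node CDEHIUW: CI={G,T} ∩ DEHUW={T} → {T} (+0)
per-site changes: [3, 3, 3, 4, 3, 4]; total = 20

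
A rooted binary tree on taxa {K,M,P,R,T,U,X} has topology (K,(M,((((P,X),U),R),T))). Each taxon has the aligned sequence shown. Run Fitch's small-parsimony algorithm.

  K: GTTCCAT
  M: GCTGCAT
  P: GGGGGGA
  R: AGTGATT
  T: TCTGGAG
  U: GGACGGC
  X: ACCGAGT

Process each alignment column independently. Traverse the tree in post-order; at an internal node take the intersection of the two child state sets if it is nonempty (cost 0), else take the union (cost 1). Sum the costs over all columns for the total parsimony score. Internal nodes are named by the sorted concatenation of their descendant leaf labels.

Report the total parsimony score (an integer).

[col 0] PX: children P:{G}, X:{A} ∪→ {A,G}; cost 1
[col 0] PUX: children PX:{A,G}, U:{G} ∩→ {G}; cost 0
[col 0] PRUX: children PUX:{G}, R:{A} ∪→ {A,G}; cost 1
[col 0] PRTUX: children PRUX:{A,G}, T:{T} ∪→ {A,G,T}; cost 1
[col 0] MPRTUX: children M:{G}, PRTUX:{A,G,T} ∩→ {G}; cost 0
[col 0] KMPRTUX: children K:{G}, MPRTUX:{G} ∩→ {G}; cost 0
[col 1] PX: children P:{G}, X:{C} ∪→ {C,G}; cost 1
[col 1] PUX: children PX:{C,G}, U:{G} ∩→ {G}; cost 0
[col 1] PRUX: children PUX:{G}, R:{G} ∩→ {G}; cost 0
[col 1] PRTUX: children PRUX:{G}, T:{C} ∪→ {C,G}; cost 1
[col 1] MPRTUX: children M:{C}, PRTUX:{C,G} ∩→ {C}; cost 0
[col 1] KMPRTUX: children K:{T}, MPRTUX:{C} ∪→ {C,T}; cost 1
[col 2] PX: children P:{G}, X:{C} ∪→ {C,G}; cost 1
[col 2] PUX: children PX:{C,G}, U:{A} ∪→ {A,C,G}; cost 1
[col 2] PRUX: children PUX:{A,C,G}, R:{T} ∪→ {A,C,G,T}; cost 1
[col 2] PRTUX: children PRUX:{A,C,G,T}, T:{T} ∩→ {T}; cost 0
[col 2] MPRTUX: children M:{T}, PRTUX:{T} ∩→ {T}; cost 0
[col 2] KMPRTUX: children K:{T}, MPRTUX:{T} ∩→ {T}; cost 0
[col 3] PX: children P:{G}, X:{G} ∩→ {G}; cost 0
[col 3] PUX: children PX:{G}, U:{C} ∪→ {C,G}; cost 1
[col 3] PRUX: children PUX:{C,G}, R:{G} ∩→ {G}; cost 0
[col 3] PRTUX: children PRUX:{G}, T:{G} ∩→ {G}; cost 0
[col 3] MPRTUX: children M:{G}, PRTUX:{G} ∩→ {G}; cost 0
[col 3] KMPRTUX: children K:{C}, MPRTUX:{G} ∪→ {C,G}; cost 1
[col 4] PX: children P:{G}, X:{A} ∪→ {A,G}; cost 1
[col 4] PUX: children PX:{A,G}, U:{G} ∩→ {G}; cost 0
[col 4] PRUX: children PUX:{G}, R:{A} ∪→ {A,G}; cost 1
[col 4] PRTUX: children PRUX:{A,G}, T:{G} ∩→ {G}; cost 0
[col 4] MPRTUX: children M:{C}, PRTUX:{G} ∪→ {C,G}; cost 1
[col 4] KMPRTUX: children K:{C}, MPRTUX:{C,G} ∩→ {C}; cost 0
[col 5] PX: children P:{G}, X:{G} ∩→ {G}; cost 0
[col 5] PUX: children PX:{G}, U:{G} ∩→ {G}; cost 0
[col 5] PRUX: children PUX:{G}, R:{T} ∪→ {G,T}; cost 1
[col 5] PRTUX: children PRUX:{G,T}, T:{A} ∪→ {A,G,T}; cost 1
[col 5] MPRTUX: children M:{A}, PRTUX:{A,G,T} ∩→ {A}; cost 0
[col 5] KMPRTUX: children K:{A}, MPRTUX:{A} ∩→ {A}; cost 0
[col 6] PX: children P:{A}, X:{T} ∪→ {A,T}; cost 1
[col 6] PUX: children PX:{A,T}, U:{C} ∪→ {A,C,T}; cost 1
[col 6] PRUX: children PUX:{A,C,T}, R:{T} ∩→ {T}; cost 0
[col 6] PRTUX: children PRUX:{T}, T:{G} ∪→ {G,T}; cost 1
[col 6] MPRTUX: children M:{T}, PRTUX:{G,T} ∩→ {T}; cost 0
[col 6] KMPRTUX: children K:{T}, MPRTUX:{T} ∩→ {T}; cost 0
per-site changes: [3, 3, 3, 2, 3, 2, 3]; total = 19

19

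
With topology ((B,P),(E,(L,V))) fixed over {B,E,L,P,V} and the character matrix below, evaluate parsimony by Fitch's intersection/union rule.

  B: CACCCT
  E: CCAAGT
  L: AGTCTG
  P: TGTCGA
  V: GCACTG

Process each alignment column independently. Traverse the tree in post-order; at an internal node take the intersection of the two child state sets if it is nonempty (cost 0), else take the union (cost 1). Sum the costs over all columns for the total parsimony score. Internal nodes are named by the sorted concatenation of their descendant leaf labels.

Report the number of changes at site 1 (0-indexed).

[col 0] BP: children B:{C}, P:{T} ∪→ {C,T}; cost 1
[col 0] LV: children L:{A}, V:{G} ∪→ {A,G}; cost 1
[col 0] ELV: children E:{C}, LV:{A,G} ∪→ {A,C,G}; cost 1
[col 0] BELPV: children BP:{C,T}, ELV:{A,C,G} ∩→ {C}; cost 0
[col 1] BP: children B:{A}, P:{G} ∪→ {A,G}; cost 1
[col 1] LV: children L:{G}, V:{C} ∪→ {C,G}; cost 1
[col 1] ELV: children E:{C}, LV:{C,G} ∩→ {C}; cost 0
[col 1] BELPV: children BP:{A,G}, ELV:{C} ∪→ {A,C,G}; cost 1
[col 2] BP: children B:{C}, P:{T} ∪→ {C,T}; cost 1
[col 2] LV: children L:{T}, V:{A} ∪→ {A,T}; cost 1
[col 2] ELV: children E:{A}, LV:{A,T} ∩→ {A}; cost 0
[col 2] BELPV: children BP:{C,T}, ELV:{A} ∪→ {A,C,T}; cost 1
[col 3] BP: children B:{C}, P:{C} ∩→ {C}; cost 0
[col 3] LV: children L:{C}, V:{C} ∩→ {C}; cost 0
[col 3] ELV: children E:{A}, LV:{C} ∪→ {A,C}; cost 1
[col 3] BELPV: children BP:{C}, ELV:{A,C} ∩→ {C}; cost 0
[col 4] BP: children B:{C}, P:{G} ∪→ {C,G}; cost 1
[col 4] LV: children L:{T}, V:{T} ∩→ {T}; cost 0
[col 4] ELV: children E:{G}, LV:{T} ∪→ {G,T}; cost 1
[col 4] BELPV: children BP:{C,G}, ELV:{G,T} ∩→ {G}; cost 0
[col 5] BP: children B:{T}, P:{A} ∪→ {A,T}; cost 1
[col 5] LV: children L:{G}, V:{G} ∩→ {G}; cost 0
[col 5] ELV: children E:{T}, LV:{G} ∪→ {G,T}; cost 1
[col 5] BELPV: children BP:{A,T}, ELV:{G,T} ∩→ {T}; cost 0
per-site changes: [3, 3, 3, 1, 2, 2]; total = 14

3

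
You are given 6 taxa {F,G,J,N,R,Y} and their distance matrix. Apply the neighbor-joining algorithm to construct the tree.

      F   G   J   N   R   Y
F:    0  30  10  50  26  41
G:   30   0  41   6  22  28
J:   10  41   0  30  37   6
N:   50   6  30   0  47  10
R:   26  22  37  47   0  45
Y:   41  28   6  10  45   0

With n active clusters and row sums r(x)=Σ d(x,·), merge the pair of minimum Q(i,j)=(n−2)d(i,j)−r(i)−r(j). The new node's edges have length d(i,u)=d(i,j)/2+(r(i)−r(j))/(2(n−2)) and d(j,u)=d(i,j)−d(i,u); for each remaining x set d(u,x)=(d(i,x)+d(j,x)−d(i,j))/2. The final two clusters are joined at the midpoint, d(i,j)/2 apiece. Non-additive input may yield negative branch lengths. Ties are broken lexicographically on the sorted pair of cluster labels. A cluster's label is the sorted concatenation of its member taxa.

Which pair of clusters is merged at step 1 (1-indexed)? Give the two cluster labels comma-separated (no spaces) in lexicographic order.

G,N

iteration 1: select G,N (d=6, Q=-246); attach at lengths (1, 5); label the merged cluster GN
  updated: d(F,GN)=37, d(GN,J)=65/2, d(GN,R)=63/2, d(GN,Y)=16
iteration 2: select GN,Y (d=16, Q=-177); attach at lengths (19/2, 13/2); label the merged cluster GNY
  updated: d(F,GNY)=31, d(GNY,J)=45/4, d(GNY,R)=121/4
iteration 3: select F,R (d=26, Q=-433/4); attach at lengths (103/16, 313/16); label the merged cluster FR
  updated: d(FR,GNY)=141/8, d(FR,J)=21/2
iteration 4: select FR,GNY (d=141/8, Q=-315/8); attach at lengths (135/16, 147/16); label the merged cluster FGNRY
  updated: d(FGNRY,J)=33/16
iteration 5: select FGNRY,J (d=33/16); attach at lengths (33/32, 33/32); label the merged cluster FGJNRY
final tree: (((F:103/16,R:313/16):135/16,((G:1,N:5):19/2,Y:13/2):147/16):33/32,J:33/32)
total length: 1083/16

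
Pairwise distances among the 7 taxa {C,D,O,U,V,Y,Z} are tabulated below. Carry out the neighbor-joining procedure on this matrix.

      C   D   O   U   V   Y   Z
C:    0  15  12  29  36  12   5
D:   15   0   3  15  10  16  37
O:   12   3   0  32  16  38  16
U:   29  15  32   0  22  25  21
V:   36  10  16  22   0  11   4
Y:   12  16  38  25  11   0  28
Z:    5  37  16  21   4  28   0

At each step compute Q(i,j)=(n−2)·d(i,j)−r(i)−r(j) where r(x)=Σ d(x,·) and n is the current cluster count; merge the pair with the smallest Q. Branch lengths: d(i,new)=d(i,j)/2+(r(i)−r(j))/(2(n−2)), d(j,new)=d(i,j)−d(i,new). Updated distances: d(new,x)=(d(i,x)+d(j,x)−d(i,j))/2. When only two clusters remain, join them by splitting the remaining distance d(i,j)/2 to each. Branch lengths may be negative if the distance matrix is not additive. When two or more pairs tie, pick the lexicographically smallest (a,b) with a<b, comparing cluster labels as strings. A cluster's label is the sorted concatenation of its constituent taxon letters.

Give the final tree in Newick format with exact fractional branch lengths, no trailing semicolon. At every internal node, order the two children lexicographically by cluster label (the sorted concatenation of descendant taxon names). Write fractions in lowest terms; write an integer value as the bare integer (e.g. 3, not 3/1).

((((C:31/8,Z:9/8):63/8,(D:-3/5,O:18/5):65/8):3/8,U:111/8):33/16,(V:8/3,Y:25/3):33/16)

step 1: merge (D,O) at d=3, Q=-198; branch lengths D→-3/5, O→18/5; new cluster DO
  updated: d(C,DO)=12, d(DO,U)=22, d(DO,V)=23/2, d(DO,Y)=51/2, d(DO,Z)=25
step 2: merge (C,Z) at d=5, Q=-157; branch lengths C→31/8, Z→9/8; new cluster CZ
  updated: d(CZ,DO)=16, d(CZ,U)=45/2, d(CZ,V)=35/2, d(CZ,Y)=35/2
step 3: merge (V,Y) at d=11, Q=-108; branch lengths V→8/3, Y→25/3; new cluster VY
  updated: d(CZ,VY)=12, d(DO,VY)=13, d(U,VY)=18
step 4: merge (CZ,DO) at d=16, Q=-139/2; branch lengths CZ→63/8, DO→65/8; new cluster CDOZ
  updated: d(CDOZ,U)=57/4, d(CDOZ,VY)=9/2
step 5: merge (CDOZ,U) at d=57/4, Q=-147/4; branch lengths CDOZ→3/8, U→111/8; new cluster CDOUZ
  updated: d(CDOUZ,VY)=33/8
step 6: merge (CDOUZ,VY) at d=33/8; branch lengths CDOUZ→33/16, VY→33/16; new cluster CDOUVYZ
final tree: ((((C:31/8,Z:9/8):63/8,(D:-3/5,O:18/5):65/8):3/8,U:111/8):33/16,(V:8/3,Y:25/3):33/16)
total length: 427/8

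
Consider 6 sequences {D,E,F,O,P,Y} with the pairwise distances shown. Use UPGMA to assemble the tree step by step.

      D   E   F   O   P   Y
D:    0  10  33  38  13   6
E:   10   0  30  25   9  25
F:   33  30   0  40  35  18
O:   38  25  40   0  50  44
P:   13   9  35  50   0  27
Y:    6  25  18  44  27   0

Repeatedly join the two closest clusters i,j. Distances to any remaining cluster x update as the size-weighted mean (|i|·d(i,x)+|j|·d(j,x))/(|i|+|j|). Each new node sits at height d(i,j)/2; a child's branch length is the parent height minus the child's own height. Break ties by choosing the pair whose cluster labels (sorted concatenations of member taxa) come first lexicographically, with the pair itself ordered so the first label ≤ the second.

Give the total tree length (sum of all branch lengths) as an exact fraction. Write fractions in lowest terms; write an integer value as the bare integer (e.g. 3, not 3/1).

1. join D+Y (d=6) ⇒ DY; edges |D|=3, |Y|=3
  updated: d(DY,E)=35/2, d(DY,F)=51/2, d(DY,O)=41, d(DY,P)=20
2. join E+P (d=9) ⇒ EP; edges |E|=9/2, |P|=9/2
  updated: d(DY,EP)=75/4, d(EP,F)=65/2, d(EP,O)=75/2
3. join DY+EP (d=75/4) ⇒ DEPY; edges |DY|=51/8, |EP|=39/8
  updated: d(DEPY,F)=29, d(DEPY,O)=157/4
4. join DEPY+F (d=29) ⇒ DEFPY; edges |DEPY|=41/8, |F|=29/2
  updated: d(DEFPY,O)=197/5
5. join DEFPY+O (d=197/5) ⇒ DEFOPY; edges |DEFPY|=26/5, |O|=197/10
final tree: ((((D:3,Y:3):51/8,(E:9/2,P:9/2):39/8):41/8,F:29/2):26/5,O:197/10)
total length: 2831/40

2831/40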